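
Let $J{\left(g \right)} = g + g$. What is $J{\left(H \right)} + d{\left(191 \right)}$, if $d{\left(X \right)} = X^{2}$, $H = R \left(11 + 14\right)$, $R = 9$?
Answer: $36931$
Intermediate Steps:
$H = 225$ ($H = 9 \left(11 + 14\right) = 9 \cdot 25 = 225$)
$J{\left(g \right)} = 2 g$
$J{\left(H \right)} + d{\left(191 \right)} = 2 \cdot 225 + 191^{2} = 450 + 36481 = 36931$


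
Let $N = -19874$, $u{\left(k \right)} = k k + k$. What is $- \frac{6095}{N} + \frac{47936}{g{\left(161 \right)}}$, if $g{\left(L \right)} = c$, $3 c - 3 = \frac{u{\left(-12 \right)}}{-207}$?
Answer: $\frac{197205766733}{3239462} \approx 60876.0$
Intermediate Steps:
$u{\left(k \right)} = k + k^{2}$ ($u{\left(k \right)} = k^{2} + k = k + k^{2}$)
$c = \frac{163}{207}$ ($c = 1 + \frac{- 12 \left(1 - 12\right) \frac{1}{-207}}{3} = 1 + \frac{\left(-12\right) \left(-11\right) \left(- \frac{1}{207}\right)}{3} = 1 + \frac{132 \left(- \frac{1}{207}\right)}{3} = 1 + \frac{1}{3} \left(- \frac{44}{69}\right) = 1 - \frac{44}{207} = \frac{163}{207} \approx 0.78744$)
$g{\left(L \right)} = \frac{163}{207}$
$- \frac{6095}{N} + \frac{47936}{g{\left(161 \right)}} = - \frac{6095}{-19874} + \frac{47936}{\frac{163}{207}} = \left(-6095\right) \left(- \frac{1}{19874}\right) + 47936 \cdot \frac{207}{163} = \frac{6095}{19874} + \frac{9922752}{163} = \frac{197205766733}{3239462}$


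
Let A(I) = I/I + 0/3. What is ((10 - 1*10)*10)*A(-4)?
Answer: 0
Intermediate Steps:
A(I) = 1 (A(I) = 1 + 0*(⅓) = 1 + 0 = 1)
((10 - 1*10)*10)*A(-4) = ((10 - 1*10)*10)*1 = ((10 - 10)*10)*1 = (0*10)*1 = 0*1 = 0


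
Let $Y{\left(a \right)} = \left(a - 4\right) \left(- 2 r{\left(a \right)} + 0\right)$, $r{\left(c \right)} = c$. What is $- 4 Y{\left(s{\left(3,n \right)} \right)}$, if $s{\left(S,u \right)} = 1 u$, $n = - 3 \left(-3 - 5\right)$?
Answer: $3840$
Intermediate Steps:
$n = 24$ ($n = \left(-3\right) \left(-8\right) = 24$)
$s{\left(S,u \right)} = u$
$Y{\left(a \right)} = - 2 a \left(-4 + a\right)$ ($Y{\left(a \right)} = \left(a - 4\right) \left(- 2 a + 0\right) = \left(-4 + a\right) \left(- 2 a\right) = - 2 a \left(-4 + a\right)$)
$- 4 Y{\left(s{\left(3,n \right)} \right)} = - 4 \cdot 2 \cdot 24 \left(4 - 24\right) = - 4 \cdot 2 \cdot 24 \left(-20\right) = \left(-4\right) \left(-960\right) = 3840$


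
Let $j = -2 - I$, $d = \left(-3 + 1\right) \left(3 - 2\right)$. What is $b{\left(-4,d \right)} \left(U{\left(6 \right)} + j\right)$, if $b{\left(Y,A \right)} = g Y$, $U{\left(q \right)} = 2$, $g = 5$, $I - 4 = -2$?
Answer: $40$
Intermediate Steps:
$I = 2$ ($I = 4 - 2 = 2$)
$d = -2$ ($d = \left(-2\right) 1 = -2$)
$b{\left(Y,A \right)} = 5 Y$
$j = -4$ ($j = -2 - 2 = -4$)
$b{\left(-4,d \right)} \left(U{\left(6 \right)} + j\right) = 5 \left(-4\right) \left(2 - 4\right) = \left(-20\right) \left(-2\right) = 40$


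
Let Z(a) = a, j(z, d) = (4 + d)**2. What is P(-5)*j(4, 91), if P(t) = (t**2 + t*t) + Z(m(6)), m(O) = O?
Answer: 505400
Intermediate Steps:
P(t) = 6 + 2*t**2 (P(t) = (t**2 + t*t) + 6 = (t**2 + t**2) + 6 = 2*t**2 + 6 = 6 + 2*t**2)
P(-5)*j(4, 91) = (6 + 2*(-5)**2)*(4 + 91)**2 = (6 + 2*25)*95**2 = (6 + 50)*9025 = 56*9025 = 505400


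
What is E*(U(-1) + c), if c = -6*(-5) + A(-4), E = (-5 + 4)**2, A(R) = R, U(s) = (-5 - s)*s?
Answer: 30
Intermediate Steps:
U(s) = s*(-5 - s)
E = 1 (E = (-1)**2 = 1)
c = 26 (c = -6*(-5) - 4 = 30 - 4 = 26)
E*(U(-1) + c) = 1*(-1*(-1)*(5 - 1) + 26) = 1*(-1*(-1)*4 + 26) = 1*(4 + 26) = 1*30 = 30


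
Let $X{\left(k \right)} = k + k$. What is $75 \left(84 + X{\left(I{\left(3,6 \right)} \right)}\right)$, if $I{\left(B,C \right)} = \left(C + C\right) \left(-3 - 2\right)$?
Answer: $-2700$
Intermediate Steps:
$I{\left(B,C \right)} = - 10 C$ ($I{\left(B,C \right)} = 2 C \left(-5\right) = - 10 C$)
$X{\left(k \right)} = 2 k$
$75 \left(84 + X{\left(I{\left(3,6 \right)} \right)}\right) = 75 \left(84 + 2 \left(\left(-10\right) 6\right)\right) = 75 \left(84 + 2 \left(-60\right)\right) = 75 \left(84 - 120\right) = 75 \left(-36\right) = -2700$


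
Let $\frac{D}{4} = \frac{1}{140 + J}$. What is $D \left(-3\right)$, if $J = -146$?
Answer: $2$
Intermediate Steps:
$D = - \frac{2}{3}$ ($D = \frac{4}{140 - 146} = \frac{4}{-6} = 4 \left(- \frac{1}{6}\right) = - \frac{2}{3} \approx -0.66667$)
$D \left(-3\right) = \left(- \frac{2}{3}\right) \left(-3\right) = 2$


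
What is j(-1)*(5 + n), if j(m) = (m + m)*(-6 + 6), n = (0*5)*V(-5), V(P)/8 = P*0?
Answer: 0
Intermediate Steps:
V(P) = 0 (V(P) = 8*(P*0) = 8*0 = 0)
n = 0 (n = (0*5)*0 = 0*0 = 0)
j(m) = 0 (j(m) = (2*m)*0 = 0)
j(-1)*(5 + n) = 0*(5 + 0) = 0*5 = 0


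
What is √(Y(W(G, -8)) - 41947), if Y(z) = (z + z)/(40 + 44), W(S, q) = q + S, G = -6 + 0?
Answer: I*√377526/3 ≈ 204.81*I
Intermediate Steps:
G = -6
W(S, q) = S + q
Y(z) = z/42 (Y(z) = (2*z)/84 = (2*z)*(1/84) = z/42)
√(Y(W(G, -8)) - 41947) = √((-6 - 8)/42 - 41947) = √((1/42)*(-14) - 41947) = √(-⅓ - 41947) = √(-125842/3) = I*√377526/3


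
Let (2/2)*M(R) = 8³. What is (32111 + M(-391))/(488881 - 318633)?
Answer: 32623/170248 ≈ 0.19162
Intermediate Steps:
M(R) = 512 (M(R) = 8³ = 512)
(32111 + M(-391))/(488881 - 318633) = (32111 + 512)/(488881 - 318633) = 32623/170248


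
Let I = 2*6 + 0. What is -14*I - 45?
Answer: -213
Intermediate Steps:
I = 12 (I = 12 + 0 = 12)
-14*I - 45 = -14*12 - 45 = -168 - 45 = -213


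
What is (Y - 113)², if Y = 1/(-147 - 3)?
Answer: 287336401/22500 ≈ 12771.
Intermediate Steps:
Y = -1/150 (Y = 1/(-150) = -1/150 ≈ -0.0066667)
(Y - 113)² = (-1/150 - 113)² = (-16951/150)² = 287336401/22500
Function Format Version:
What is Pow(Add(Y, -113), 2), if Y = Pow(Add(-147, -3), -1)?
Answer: Rational(287336401, 22500) ≈ 12771.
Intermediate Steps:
Y = Rational(-1, 150) (Y = Pow(-150, -1) = Rational(-1, 150) ≈ -0.0066667)
Pow(Add(Y, -113), 2) = Pow(Add(Rational(-1, 150), -113), 2) = Pow(Rational(-16951, 150), 2) = Rational(287336401, 22500)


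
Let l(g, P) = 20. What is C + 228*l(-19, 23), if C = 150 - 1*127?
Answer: 4583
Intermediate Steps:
C = 23 (C = 150 - 127 = 23)
C + 228*l(-19, 23) = 23 + 228*20 = 23 + 4560 = 4583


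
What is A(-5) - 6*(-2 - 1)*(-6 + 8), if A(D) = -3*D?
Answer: 51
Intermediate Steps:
A(-5) - 6*(-2 - 1)*(-6 + 8) = -3*(-5) - 6*(-2 - 1)*(-6 + 8) = 15 - (-18)*2 = 15 - 6*(-6) = 15 + 36 = 51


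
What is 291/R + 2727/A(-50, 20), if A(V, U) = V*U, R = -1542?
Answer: -749339/257000 ≈ -2.9157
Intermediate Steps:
A(V, U) = U*V
291/R + 2727/A(-50, 20) = 291/(-1542) + 2727/((20*(-50))) = 291*(-1/1542) + 2727/(-1000) = -97/514 + 2727*(-1/1000) = -97/514 - 2727/1000 = -749339/257000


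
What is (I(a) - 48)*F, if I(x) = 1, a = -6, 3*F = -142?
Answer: 6674/3 ≈ 2224.7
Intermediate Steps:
F = -142/3 (F = (1/3)*(-142) = -142/3 ≈ -47.333)
(I(a) - 48)*F = (1 - 48)*(-142/3) = -47*(-142/3) = 6674/3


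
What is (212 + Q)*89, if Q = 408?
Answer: 55180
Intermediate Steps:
(212 + Q)*89 = (212 + 408)*89 = 620*89 = 55180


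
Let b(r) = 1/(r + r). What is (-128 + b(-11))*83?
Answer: -233811/22 ≈ -10628.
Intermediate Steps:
b(r) = 1/(2*r)
(-128 + b(-11))*83 = (-128 + (1/2)/(-11))*83 = (-128 + (1/2)*(-1/11))*83 = (-128 - 1/22)*83 = -2817/22*83 = -233811/22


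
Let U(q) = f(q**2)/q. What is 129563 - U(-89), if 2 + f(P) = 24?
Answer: 11531129/89 ≈ 1.2956e+5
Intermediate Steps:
f(P) = 22 (f(P) = -2 + 24 = 22)
U(q) = 22/q
129563 - U(-89) = 129563 - 22/(-89) = 129563 - 22*(-1)/89 = 129563 - 1*(-22/89) = 129563 + 22/89 = 11531129/89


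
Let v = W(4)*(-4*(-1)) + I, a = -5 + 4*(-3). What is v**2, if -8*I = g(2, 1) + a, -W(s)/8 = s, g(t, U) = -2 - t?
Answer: 1006009/64 ≈ 15719.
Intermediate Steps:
W(s) = -8*s
a = -17 (a = -5 - 12 = -17)
I = 21/8 (I = -((-2 - 1*2) - 17)/8 = -((-2 - 2) - 17)/8 = -(-4 - 17)/8 = -1/8*(-21) = 21/8 ≈ 2.6250)
v = -1003/8 (v = (-8*4)*(-4*(-1)) + 21/8 = -32*4 + 21/8 = -128 + 21/8 = -1003/8 ≈ -125.38)
v**2 = (-1003/8)**2 = 1006009/64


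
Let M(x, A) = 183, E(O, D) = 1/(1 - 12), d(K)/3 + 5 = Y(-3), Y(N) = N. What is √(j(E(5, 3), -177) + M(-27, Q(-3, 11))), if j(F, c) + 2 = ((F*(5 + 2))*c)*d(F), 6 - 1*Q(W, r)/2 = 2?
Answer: I*√305195/11 ≈ 50.222*I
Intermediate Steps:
Q(W, r) = 8 (Q(W, r) = 12 - 2*2 = 12 - 4 = 8)
d(K) = -24 (d(K) = -15 + 3*(-3) = -15 - 9 = -24)
E(O, D) = -1/11 (E(O, D) = 1/(-11) = -1/11)
j(F, c) = -2 - 168*F*c (j(F, c) = -2 + ((F*(5 + 2))*c)*(-24) = -2 + ((F*7)*c)*(-24) = -2 + ((7*F)*c)*(-24) = -2 + (7*F*c)*(-24) = -2 - 168*F*c)
√(j(E(5, 3), -177) + M(-27, Q(-3, 11))) = √((-2 - 168*(-1/11)*(-177)) + 183) = √((-2 - 29736/11) + 183) = √(-29758/11 + 183) = √(-27745/11) = I*√305195/11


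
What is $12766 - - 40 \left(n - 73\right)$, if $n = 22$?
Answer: $10726$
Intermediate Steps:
$12766 - - 40 \left(n - 73\right) = 12766 - - 40 \left(22 - 73\right) = 12766 - \left(-40\right) \left(-51\right) = 12766 - 2040 = 10726$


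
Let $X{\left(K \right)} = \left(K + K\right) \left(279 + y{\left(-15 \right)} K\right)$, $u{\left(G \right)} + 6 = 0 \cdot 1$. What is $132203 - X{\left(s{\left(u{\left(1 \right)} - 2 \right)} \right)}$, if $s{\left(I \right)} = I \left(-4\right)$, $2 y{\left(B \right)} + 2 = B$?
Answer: $131755$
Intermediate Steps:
$u{\left(G \right)} = -6$ ($u{\left(G \right)} = -6 + 0 \cdot 1 = -6 + 0 = -6$)
$y{\left(B \right)} = -1 + \frac{B}{2}$
$s{\left(I \right)} = - 4 I$
$X{\left(K \right)} = 2 K \left(279 - \frac{17 K}{2}\right)$ ($X{\left(K \right)} = \left(K + K\right) \left(279 + \left(-1 + \frac{1}{2} \left(-15\right)\right) K\right) = 2 K \left(279 + \left(-1 - \frac{15}{2}\right) K\right) = 2 K \left(279 - \frac{17 K}{2}\right)$)
$132203 - X{\left(s{\left(u{\left(1 \right)} - 2 \right)} \right)} = 132203 - - 4 \left(-6 - 2\right) \left(558 - 17 \left(- 4 \left(-6 - 2\right)\right)\right) = 132203 - \left(-4\right) \left(-8\right) \left(558 - 17 \left(\left(-4\right) \left(-8\right)\right)\right) = 132203 - 32 \left(558 - 544\right) = 132203 - 32 \cdot 14 = 132203 - 448 = 131755$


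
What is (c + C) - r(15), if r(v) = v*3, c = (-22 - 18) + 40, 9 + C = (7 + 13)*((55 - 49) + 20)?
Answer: 466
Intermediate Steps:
C = 511 (C = -9 + (7 + 13)*((55 - 49) + 20) = -9 + 20*(6 + 20) = -9 + 20*26 = -9 + 520 = 511)
c = 0 (c = -40 + 40 = 0)
r(v) = 3*v
(c + C) - r(15) = (0 + 511) - 3*15 = 511 - 1*45 = 511 - 45 = 466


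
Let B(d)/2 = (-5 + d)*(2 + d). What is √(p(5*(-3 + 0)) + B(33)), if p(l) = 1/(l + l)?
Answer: √1763970/30 ≈ 44.271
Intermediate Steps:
p(l) = 1/(2*l)
B(d) = 2*(-5 + d)*(2 + d) (B(d) = 2*((-5 + d)*(2 + d)) = 2*(-5 + d)*(2 + d))
√(p(5*(-3 + 0)) + B(33)) = √(1/(2*((5*(-3 + 0)))) + (-20 - 6*33 + 2*33²)) = √(1/(2*((5*(-3)))) + (-20 - 198 + 2*1089)) = √((½)/(-15) + (-20 - 198 + 2178)) = √((½)*(-1/15) + 1960) = √(-1/30 + 1960) = √(58799/30) = √1763970/30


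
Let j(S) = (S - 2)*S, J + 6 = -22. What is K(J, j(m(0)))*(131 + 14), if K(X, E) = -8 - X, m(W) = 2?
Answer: 2900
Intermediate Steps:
J = -28 (J = -6 - 22 = -28)
j(S) = S*(-2 + S) (j(S) = (-2 + S)*S = S*(-2 + S))
K(J, j(m(0)))*(131 + 14) = (-8 - 1*(-28))*(131 + 14) = (-8 + 28)*145 = 20*145 = 2900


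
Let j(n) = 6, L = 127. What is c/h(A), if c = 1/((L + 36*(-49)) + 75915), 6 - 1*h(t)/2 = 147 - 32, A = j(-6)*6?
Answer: -1/16192604 ≈ -6.1757e-8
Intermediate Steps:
A = 36 (A = 6*6 = 36)
h(t) = -218 (h(t) = 12 - 2*(147 - 32) = 12 - 2*115 = 12 - 230 = -218)
c = 1/74278 (c = 1/((127 + 36*(-49)) + 75915) = 1/((127 - 1764) + 75915) = 1/(-1637 + 75915) = 1/74278 ≈ 1.3463e-5)
c/h(A) = (1/74278)/(-218) = (1/74278)*(-1/218) = -1/16192604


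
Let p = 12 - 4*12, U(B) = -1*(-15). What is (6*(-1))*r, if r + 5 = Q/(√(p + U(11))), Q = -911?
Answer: 30 - 1822*I*√21/7 ≈ 30.0 - 1192.8*I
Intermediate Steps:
U(B) = 15
p = -36 (p = 12 - 48 = -36)
r = -5 + 911*I*√21/21 (r = -5 - 911/√(-36 + 15) = -5 - 911*(-I*√21/21) = -5 - (-911)*I*√21/21 = -5 + 911*I*√21/21 ≈ -5.0 + 198.8*I)
(6*(-1))*r = (6*(-1))*(-5 + 911*I*√21/21) = -6*(-5 + 911*I*√21/21) = 30 - 1822*I*√21/7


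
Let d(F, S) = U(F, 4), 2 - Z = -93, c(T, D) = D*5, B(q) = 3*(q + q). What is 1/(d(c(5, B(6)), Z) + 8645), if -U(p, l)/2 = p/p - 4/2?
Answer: 1/8647 ≈ 0.00011565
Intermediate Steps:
B(q) = 6*q (B(q) = 3*(2*q) = 6*q)
c(T, D) = 5*D
Z = 95 (Z = 2 - 1*(-93) = 2 + 93 = 95)
U(p, l) = 2 (U(p, l) = -2*(p/p - 4/2) = -2*(1 - 4*½) = -2*(1 - 2) = -2*(-1) = 2)
d(F, S) = 2
1/(d(c(5, B(6)), Z) + 8645) = 1/(2 + 8645) = 1/8647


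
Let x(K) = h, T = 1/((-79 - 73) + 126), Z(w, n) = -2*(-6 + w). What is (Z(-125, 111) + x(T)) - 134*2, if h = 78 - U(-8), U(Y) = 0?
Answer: 72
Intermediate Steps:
Z(w, n) = 12 - 2*w
T = -1/26 (T = 1/(-152 + 126) = 1/(-26) = -1/26 ≈ -0.038462)
h = 78 (h = 78 - 1*0 = 78 + 0 = 78)
x(K) = 78
(Z(-125, 111) + x(T)) - 134*2 = ((12 - 2*(-125)) + 78) - 134*2 = ((12 + 250) + 78) - 268 = (262 + 78) - 268 = 340 - 268 = 72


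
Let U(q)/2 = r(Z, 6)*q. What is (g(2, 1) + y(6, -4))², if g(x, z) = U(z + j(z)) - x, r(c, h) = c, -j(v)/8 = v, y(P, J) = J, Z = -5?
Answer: 4096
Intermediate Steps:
j(v) = -8*v
U(q) = -10*q (U(q) = 2*(-5*q) = -10*q)
g(x, z) = -x + 70*z (g(x, z) = -10*(z - 8*z) - x = -(-70)*z - x = 70*z - x = -x + 70*z)
(g(2, 1) + y(6, -4))² = ((-1*2 + 70*1) - 4)² = ((-2 + 70) - 4)² = (68 - 4)² = 64² = 4096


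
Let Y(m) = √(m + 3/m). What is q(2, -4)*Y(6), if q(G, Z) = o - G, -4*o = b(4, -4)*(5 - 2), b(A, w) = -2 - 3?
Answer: 7*√26/8 ≈ 4.4616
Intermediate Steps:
b(A, w) = -5
o = 15/4 (o = -(-5)*(5 - 2)/4 = -(-5)*3/4 = -¼*(-15) = 15/4 ≈ 3.7500)
q(G, Z) = 15/4 - G
q(2, -4)*Y(6) = (15/4 - 1*2)*√(6 + 3/6) = (15/4 - 2)*√(6 + 3*(⅙)) = 7*√(6 + ½)/4 = 7*√(13/2)/4 = 7*(√26/2)/4 = 7*√26/8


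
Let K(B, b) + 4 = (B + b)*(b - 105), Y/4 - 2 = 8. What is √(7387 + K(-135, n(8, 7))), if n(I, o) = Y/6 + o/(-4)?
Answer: √2937913/12 ≈ 142.84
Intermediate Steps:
Y = 40 (Y = 8 + 4*8 = 8 + 32 = 40)
n(I, o) = 20/3 - o/4 (n(I, o) = 40/6 + o/(-4) = 40*(⅙) + o*(-¼) = 20/3 - o/4)
K(B, b) = -4 + (-105 + b)*(B + b) (K(B, b) = -4 + (B + b)*(b - 105) = -4 + (B + b)*(-105 + b) = -4 + (-105 + b)*(B + b))
√(7387 + K(-135, n(8, 7))) = √(7387 + (-4 + (20/3 - ¼*7)² - 105*(-135) - 105*(20/3 - ¼*7) - 135*(20/3 - ¼*7))) = √(7387 + (-4 + (20/3 - 7/4)² + 14175 - 105*(20/3 - 7/4) - 135*(20/3 - 7/4))) = √(7387 + (-4 + (59/12)² + 14175 - 105*59/12 - 135*59/12)) = √(7387 + (-4 + 3481/144 + 14175 - 2065/4 - 2655/4)) = √(7387 + 1874185/144) = √(2937913/144) = √2937913/12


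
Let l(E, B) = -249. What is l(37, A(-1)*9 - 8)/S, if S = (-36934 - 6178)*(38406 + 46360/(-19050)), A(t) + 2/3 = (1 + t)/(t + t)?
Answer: 474345/3154021926928 ≈ 1.5039e-7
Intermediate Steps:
A(t) = -⅔ + (1 + t)/(2*t) (A(t) = -⅔ + (1 + t)/(t + t) = -⅔ + (1 + t)/((2*t)) = -⅔ + (1 + t)*(1/(2*t)) = -⅔ + (1 + t)/(2*t))
S = -3154021926928/1905 (S = -43112*(38406 + 46360*(-1/19050)) = -43112*(38406 - 4636/1905) = -43112*73158794/1905 = -3154021926928/1905 ≈ -1.6557e+9)
l(37, A(-1)*9 - 8)/S = -249/(-3154021926928/1905) = -249*(-1905/3154021926928) = 474345/3154021926928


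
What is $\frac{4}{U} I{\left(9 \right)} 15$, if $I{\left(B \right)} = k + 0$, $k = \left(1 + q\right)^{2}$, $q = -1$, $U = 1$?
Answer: $0$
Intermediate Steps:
$k = 0$ ($k = \left(1 - 1\right)^{2} = 0^{2} = 0$)
$I{\left(B \right)} = 0$ ($I{\left(B \right)} = 0 + 0 = 0$)
$\frac{4}{U} I{\left(9 \right)} 15 = \frac{4}{1} \cdot 0 \cdot 15 = 4 \cdot 1 \cdot 0 = 4 \cdot 0 = 0$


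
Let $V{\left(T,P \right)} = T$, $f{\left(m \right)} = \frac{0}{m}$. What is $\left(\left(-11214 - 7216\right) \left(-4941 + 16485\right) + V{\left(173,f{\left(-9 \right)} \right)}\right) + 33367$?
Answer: $-212722380$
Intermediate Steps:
$f{\left(m \right)} = 0$
$\left(\left(-11214 - 7216\right) \left(-4941 + 16485\right) + V{\left(173,f{\left(-9 \right)} \right)}\right) + 33367 = \left(\left(-11214 - 7216\right) \left(-4941 + 16485\right) + 173\right) + 33367 = \left(\left(-18430\right) 11544 + 173\right) + 33367 = \left(-212755920 + 173\right) + 33367 = -212755747 + 33367 = -212722380$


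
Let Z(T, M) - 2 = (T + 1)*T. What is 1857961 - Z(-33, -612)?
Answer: 1856903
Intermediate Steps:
Z(T, M) = 2 + T*(1 + T) (Z(T, M) = 2 + (T + 1)*T = 2 + (1 + T)*T = 2 + T*(1 + T))
1857961 - Z(-33, -612) = 1857961 - (2 - 33 + (-33)**2) = 1857961 - (2 - 33 + 1089) = 1857961 - 1*1058 = 1857961 - 1058 = 1856903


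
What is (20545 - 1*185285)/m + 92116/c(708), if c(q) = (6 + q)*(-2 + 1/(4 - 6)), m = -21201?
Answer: -552963472/12614595 ≈ -43.835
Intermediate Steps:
c(q) = -15 - 5*q/2 (c(q) = (6 + q)*(-2 + 1/(-2)) = (6 + q)*(-2 - 1/2) = (6 + q)*(-5/2) = -15 - 5*q/2)
(20545 - 1*185285)/m + 92116/c(708) = (20545 - 1*185285)/(-21201) + 92116/(-15 - 5/2*708) = (20545 - 185285)*(-1/21201) + 92116/(-15 - 1770) = -164740*(-1/21201) + 92116/(-1785) = 164740/21201 + 92116*(-1/1785) = 164740/21201 - 92116/1785 = -552963472/12614595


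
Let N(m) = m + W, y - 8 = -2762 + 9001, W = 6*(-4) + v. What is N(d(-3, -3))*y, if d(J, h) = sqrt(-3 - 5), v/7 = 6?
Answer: 112446 + 12494*I*sqrt(2) ≈ 1.1245e+5 + 17669.0*I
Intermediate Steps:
v = 42 (v = 7*6 = 42)
W = 18 (W = 6*(-4) + 42 = -24 + 42 = 18)
d(J, h) = 2*I*sqrt(2) (d(J, h) = sqrt(-8) = 2*I*sqrt(2))
y = 6247 (y = 8 + (-2762 + 9001) = 8 + 6239 = 6247)
N(m) = 18 + m (N(m) = m + 18 = 18 + m)
N(d(-3, -3))*y = (18 + 2*I*sqrt(2))*6247 = 112446 + 12494*I*sqrt(2)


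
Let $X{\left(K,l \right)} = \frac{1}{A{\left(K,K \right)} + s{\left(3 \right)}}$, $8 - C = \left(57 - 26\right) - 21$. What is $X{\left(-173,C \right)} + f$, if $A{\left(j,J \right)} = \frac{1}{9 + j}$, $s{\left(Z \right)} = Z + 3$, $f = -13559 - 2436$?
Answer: $- \frac{15722921}{983} \approx -15995.0$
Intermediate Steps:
$f = -15995$ ($f = -13559 - 2436 = -15995$)
$s{\left(Z \right)} = 3 + Z$
$C = -2$ ($C = 8 - \left(\left(57 - 26\right) - 21\right) = 8 - \left(31 - 21\right) = 8 - 10 = -2$)
$X{\left(K,l \right)} = \frac{1}{6 + \frac{1}{9 + K}}$ ($X{\left(K,l \right)} = \frac{1}{\frac{1}{9 + K} + \left(3 + 3\right)} = \frac{1}{\frac{1}{9 + K} + 6} = \frac{1}{6 + \frac{1}{9 + K}}$)
$X{\left(-173,C \right)} + f = \frac{9 - 173}{55 + 6 \left(-173\right)} - 15995 = \frac{1}{55 - 1038} \left(-164\right) - 15995 = \frac{1}{-983} \left(-164\right) - 15995 = \left(- \frac{1}{983}\right) \left(-164\right) - 15995 = \frac{164}{983} - 15995 = - \frac{15722921}{983}$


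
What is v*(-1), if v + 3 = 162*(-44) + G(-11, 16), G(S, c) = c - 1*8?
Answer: 7123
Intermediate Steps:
G(S, c) = -8 + c (G(S, c) = c - 8 = -8 + c)
v = -7123 (v = -3 + (162*(-44) + (-8 + 16)) = -3 + (-7128 + 8) = -3 - 7120 = -7123)
v*(-1) = -7123*(-1) = 7123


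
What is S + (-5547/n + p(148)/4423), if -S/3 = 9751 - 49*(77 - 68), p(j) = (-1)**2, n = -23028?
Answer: -948241791837/33950948 ≈ -27930.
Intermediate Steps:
p(j) = 1
S = -27930 (S = -3*(9751 - 49*(77 - 68)) = -3*(9751 - 49*9) = -3*(9751 - 1*441) = -3*(9751 - 441) = -3*9310 = -27930)
S + (-5547/n + p(148)/4423) = -27930 + (-5547/(-23028) + 1/4423) = -27930 + (-5547*(-1/23028) + 1*(1/4423)) = -27930 + (1849/7676 + 1/4423) = -27930 + 8185803/33950948 = -948241791837/33950948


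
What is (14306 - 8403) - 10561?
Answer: -4658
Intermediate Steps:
(14306 - 8403) - 10561 = 5903 - 10561 = -4658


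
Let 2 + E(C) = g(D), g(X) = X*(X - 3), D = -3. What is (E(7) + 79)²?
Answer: 9025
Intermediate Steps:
g(X) = X*(-3 + X)
E(C) = 16 (E(C) = -2 - 3*(-3 - 3) = -2 - 3*(-6) = -2 + 18 = 16)
(E(7) + 79)² = (16 + 79)² = 95² = 9025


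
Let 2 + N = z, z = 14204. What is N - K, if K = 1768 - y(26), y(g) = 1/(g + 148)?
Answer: 2163517/174 ≈ 12434.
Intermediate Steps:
y(g) = 1/(148 + g)
N = 14202 (N = -2 + 14204 = 14202)
K = 307631/174 (K = 1768 - 1/(148 + 26) = 1768 - 1/174 = 307631/174 ≈ 1768.0)
N - K = 14202 - 1*307631/174 = 14202 - 307631/174 = 2163517/174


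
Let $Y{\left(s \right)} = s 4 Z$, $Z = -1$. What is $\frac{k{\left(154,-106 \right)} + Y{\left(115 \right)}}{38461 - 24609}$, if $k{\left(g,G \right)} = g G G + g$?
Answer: $\frac{865019}{6926} \approx 124.89$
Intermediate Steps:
$k{\left(g,G \right)} = g + g G^{2}$ ($k{\left(g,G \right)} = G g G + g = g G^{2} + g = g + g G^{2}$)
$Y{\left(s \right)} = - 4 s$ ($Y{\left(s \right)} = s 4 \left(-1\right) = 4 s \left(-1\right) = - 4 s$)
$\frac{k{\left(154,-106 \right)} + Y{\left(115 \right)}}{38461 - 24609} = \frac{154 \left(1 + \left(-106\right)^{2}\right) - 460}{38461 - 24609} = \frac{154 \left(1 + 11236\right) - 460}{13852} = \left(154 \cdot 11237 - 460\right) \frac{1}{13852} = \left(1730498 - 460\right) \frac{1}{13852} = 1730038 \cdot \frac{1}{13852} = \frac{865019}{6926}$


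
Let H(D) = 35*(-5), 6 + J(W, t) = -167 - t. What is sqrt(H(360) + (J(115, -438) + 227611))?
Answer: sqrt(227701) ≈ 477.18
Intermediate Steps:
J(W, t) = -173 - t (J(W, t) = -6 + (-167 - t) = -173 - t)
H(D) = -175
sqrt(H(360) + (J(115, -438) + 227611)) = sqrt(-175 + ((-173 - 1*(-438)) + 227611)) = sqrt(-175 + ((-173 + 438) + 227611)) = sqrt(-175 + (265 + 227611)) = sqrt(-175 + 227876) = sqrt(227701)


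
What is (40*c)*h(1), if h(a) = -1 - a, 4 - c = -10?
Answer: -1120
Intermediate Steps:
c = 14 (c = 4 - 1*(-10) = 4 + 10 = 14)
(40*c)*h(1) = (40*14)*(-1 - 1*1) = 560*(-1 - 1) = 560*(-2) = -1120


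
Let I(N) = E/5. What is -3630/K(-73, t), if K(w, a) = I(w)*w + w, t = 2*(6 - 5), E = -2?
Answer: 6050/73 ≈ 82.877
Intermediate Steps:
I(N) = -2/5
t = 2 (t = 2*1 = 2)
K(w, a) = 3*w/5 (K(w, a) = -2*w/5 + w = 3*w/5)
-3630/K(-73, t) = -3630/((3/5)*(-73)) = -3630/(-219/5) = -3630*(-5/219) = 6050/73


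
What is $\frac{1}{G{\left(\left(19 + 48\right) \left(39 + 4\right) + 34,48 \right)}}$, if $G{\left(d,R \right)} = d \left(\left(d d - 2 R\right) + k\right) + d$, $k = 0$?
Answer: $\frac{1}{24769133950} \approx 4.0373 \cdot 10^{-11}$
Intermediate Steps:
$G{\left(d,R \right)} = d + d \left(d^{2} - 2 R\right)$ ($G{\left(d,R \right)} = d \left(\left(d d - 2 R\right) + 0\right) + d = d \left(\left(d^{2} - 2 R\right) + 0\right) + d = d \left(d^{2} - 2 R\right) + d = d + d \left(d^{2} - 2 R\right)$)
$\frac{1}{G{\left(\left(19 + 48\right) \left(39 + 4\right) + 34,48 \right)}} = \frac{1}{\left(\left(19 + 48\right) \left(39 + 4\right) + 34\right) \left(1 + \left(\left(19 + 48\right) \left(39 + 4\right) + 34\right)^{2} - 96\right)} = \frac{1}{\left(67 \cdot 43 + 34\right) \left(1 + \left(67 \cdot 43 + 34\right)^{2} - 96\right)} = \frac{1}{\left(2881 + 34\right) \left(1 + \left(2881 + 34\right)^{2} - 96\right)} = \frac{1}{2915 \left(1 + 2915^{2} - 96\right)} = \frac{1}{2915 \left(1 + 8497225 - 96\right)} = \frac{1}{2915 \cdot 8497130} = \frac{1}{24769133950}$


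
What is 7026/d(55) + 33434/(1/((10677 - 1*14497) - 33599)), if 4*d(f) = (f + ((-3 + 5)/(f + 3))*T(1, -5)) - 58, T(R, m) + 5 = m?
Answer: -121354299078/97 ≈ -1.2511e+9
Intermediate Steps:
T(R, m) = -5 + m
d(f) = -29/2 - 5/(3 + f) + f/4 (d(f) = ((f + ((-3 + 5)/(f + 3))*(-5 - 5)) - 58)/4 = ((f + (2/(3 + f))*(-10)) - 58)/4 = ((f - 20/(3 + f)) - 58)/4 = (-58 + f - 20/(3 + f))/4 = -29/2 - 5/(3 + f) + f/4)
7026/d(55) + 33434/(1/((10677 - 1*14497) - 33599)) = 7026/(((-194 + 55² - 55*55)/(4*(3 + 55)))) + 33434/(1/((10677 - 1*14497) - 33599)) = 7026/(((¼)*(-194 + 3025 - 3025)/58)) + 33434/(1/((10677 - 14497) - 33599)) = 7026/(((¼)*(1/58)*(-194))) + 33434/(1/(-3820 - 33599)) = 7026/(-97/116) + 33434/(1/(-37419)) = 7026*(-116/97) + 33434/(-1/37419) = -815016/97 + 33434*(-37419) = -815016/97 - 1251066846 = -121354299078/97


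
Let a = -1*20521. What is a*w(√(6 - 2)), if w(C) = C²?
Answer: -82084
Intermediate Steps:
a = -20521
a*w(√(6 - 2)) = -20521*(√(6 - 2))² = -20521*(√4)² = -20521*2² = -20521*4 = -82084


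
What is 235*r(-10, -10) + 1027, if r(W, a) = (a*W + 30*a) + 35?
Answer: -37748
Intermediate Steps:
r(W, a) = 35 + 30*a + W*a (r(W, a) = (W*a + 30*a) + 35 = (30*a + W*a) + 35 = 35 + 30*a + W*a)
235*r(-10, -10) + 1027 = 235*(35 + 30*(-10) - 10*(-10)) + 1027 = 235*(35 - 300 + 100) + 1027 = 235*(-165) + 1027 = -38775 + 1027 = -37748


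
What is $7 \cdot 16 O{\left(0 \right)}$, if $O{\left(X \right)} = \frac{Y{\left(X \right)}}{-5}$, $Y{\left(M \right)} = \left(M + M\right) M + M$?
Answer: $0$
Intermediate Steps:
$Y{\left(M \right)} = M + 2 M^{2}$ ($Y{\left(M \right)} = 2 M M + M = 2 M^{2} + M = M + 2 M^{2}$)
$O{\left(X \right)} = - \frac{X \left(1 + 2 X\right)}{5}$ ($O{\left(X \right)} = \frac{X \left(1 + 2 X\right)}{-5} = X \left(1 + 2 X\right) \left(- \frac{1}{5}\right) = - \frac{X \left(1 + 2 X\right)}{5}$)
$7 \cdot 16 O{\left(0 \right)} = 7 \cdot 16 \left(\left(- \frac{1}{5}\right) 0 \left(1 + 2 \cdot 0\right)\right) = 112 \left(\left(- \frac{1}{5}\right) 0 \left(1 + 0\right)\right) = 112 \left(\left(- \frac{1}{5}\right) 0 \cdot 1\right) = 112 \cdot 0 = 0$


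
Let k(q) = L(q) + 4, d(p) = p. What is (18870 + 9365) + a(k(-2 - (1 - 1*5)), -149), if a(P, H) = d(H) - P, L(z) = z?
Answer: 28080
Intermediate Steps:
k(q) = 4 + q (k(q) = q + 4 = 4 + q)
a(P, H) = H - P
(18870 + 9365) + a(k(-2 - (1 - 1*5)), -149) = (18870 + 9365) + (-149 - (4 + (-2 - (1 - 1*5)))) = 28235 + (-149 - (4 + (-2 - (1 - 5)))) = 28235 + (-149 - (4 + (-2 - 1*(-4)))) = 28235 + (-149 - (4 + (-2 + 4))) = 28235 + (-149 - (4 + 2)) = 28235 + (-149 - 1*6) = 28235 + (-149 - 6) = 28235 - 155 = 28080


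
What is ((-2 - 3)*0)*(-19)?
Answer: 0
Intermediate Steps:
((-2 - 3)*0)*(-19) = -5*0*(-19) = 0*(-19) = 0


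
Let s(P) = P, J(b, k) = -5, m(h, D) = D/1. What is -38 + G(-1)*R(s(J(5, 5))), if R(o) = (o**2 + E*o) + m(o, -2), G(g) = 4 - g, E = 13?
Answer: -248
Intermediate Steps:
m(h, D) = D (m(h, D) = D*1 = D)
R(o) = -2 + o**2 + 13*o (R(o) = (o**2 + 13*o) - 2 = -2 + o**2 + 13*o)
-38 + G(-1)*R(s(J(5, 5))) = -38 + (4 - 1*(-1))*(-2 + (-5)**2 + 13*(-5)) = -38 + (4 + 1)*(-2 + 25 - 65) = -38 + 5*(-42) = -38 - 210 = -248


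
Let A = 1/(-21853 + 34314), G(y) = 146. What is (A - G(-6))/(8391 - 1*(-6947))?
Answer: -1819305/191126818 ≈ -0.0095188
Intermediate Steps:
A = 1/12461 ≈ 8.0250e-5
(A - G(-6))/(8391 - 1*(-6947)) = (1/12461 - 1*146)/(8391 - 1*(-6947)) = (1/12461 - 146)/(8391 + 6947) = -1819305/12461/15338 = -1819305/12461*1/15338 = -1819305/191126818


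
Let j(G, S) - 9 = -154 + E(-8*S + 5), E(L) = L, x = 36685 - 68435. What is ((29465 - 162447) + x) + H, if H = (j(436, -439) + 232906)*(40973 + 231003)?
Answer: 64261780596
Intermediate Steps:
x = -31750
j(G, S) = -140 - 8*S (j(G, S) = 9 + (-154 + (-8*S + 5)) = 9 + (-154 + (5 - 8*S)) = 9 + (-149 - 8*S) = -140 - 8*S)
H = 64261945328 (H = ((-140 - 8*(-439)) + 232906)*(40973 + 231003) = ((-140 + 3512) + 232906)*271976 = (3372 + 232906)*271976 = 236278*271976 = 64261945328)
((29465 - 162447) + x) + H = ((29465 - 162447) - 31750) + 64261945328 = (-132982 - 31750) + 64261945328 = -164732 + 64261945328 = 64261780596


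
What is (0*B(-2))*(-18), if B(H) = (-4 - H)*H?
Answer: 0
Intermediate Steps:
B(H) = H*(-4 - H)
(0*B(-2))*(-18) = (0*(-1*(-2)*(4 - 2)))*(-18) = (0*(-1*(-2)*2))*(-18) = (0*4)*(-18) = 0*(-18) = 0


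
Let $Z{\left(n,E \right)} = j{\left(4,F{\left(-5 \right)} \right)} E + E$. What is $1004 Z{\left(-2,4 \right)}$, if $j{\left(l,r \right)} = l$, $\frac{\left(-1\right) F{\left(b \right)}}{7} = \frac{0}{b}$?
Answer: $20080$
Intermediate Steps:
$F{\left(b \right)} = 0$ ($F{\left(b \right)} = - 7 \frac{0}{b} = \left(-7\right) 0 = 0$)
$Z{\left(n,E \right)} = 5 E$ ($Z{\left(n,E \right)} = 4 E + E = 5 E$)
$1004 Z{\left(-2,4 \right)} = 1004 \cdot 5 \cdot 4 = 1004 \cdot 20 = 20080$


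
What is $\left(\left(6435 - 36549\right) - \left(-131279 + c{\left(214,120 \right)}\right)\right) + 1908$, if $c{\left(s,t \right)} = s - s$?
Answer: $103073$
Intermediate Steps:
$c{\left(s,t \right)} = 0$
$\left(\left(6435 - 36549\right) - \left(-131279 + c{\left(214,120 \right)}\right)\right) + 1908 = \left(\left(6435 - 36549\right) + \left(131279 - 0\right)\right) + 1908 = \left(-30114 + \left(131279 + 0\right)\right) + 1908 = \left(-30114 + 131279\right) + 1908 = 101165 + 1908 = 103073$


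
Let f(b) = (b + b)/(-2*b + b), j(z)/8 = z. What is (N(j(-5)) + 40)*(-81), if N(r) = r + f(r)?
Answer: 162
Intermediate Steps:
j(z) = 8*z
f(b) = -2 (f(b) = (2*b)/((-b)) = (2*b)*(-1/b) = -2)
N(r) = -2 + r (N(r) = r - 2 = -2 + r)
(N(j(-5)) + 40)*(-81) = ((-2 + 8*(-5)) + 40)*(-81) = ((-2 - 40) + 40)*(-81) = (-42 + 40)*(-81) = -2*(-81) = 162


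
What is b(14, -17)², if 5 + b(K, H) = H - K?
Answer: 1296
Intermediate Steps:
b(K, H) = -5 + H - K (b(K, H) = -5 + (H - K) = -5 + H - K)
b(14, -17)² = (-5 - 17 - 1*14)² = (-5 - 17 - 14)² = (-36)² = 1296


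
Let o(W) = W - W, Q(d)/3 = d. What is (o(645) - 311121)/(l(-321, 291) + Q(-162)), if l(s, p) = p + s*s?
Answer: -103707/34282 ≈ -3.0251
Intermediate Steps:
Q(d) = 3*d
l(s, p) = p + s²
o(W) = 0
(o(645) - 311121)/(l(-321, 291) + Q(-162)) = (0 - 311121)/((291 + (-321)²) + 3*(-162)) = -311121/((291 + 103041) - 486) = -311121/(103332 - 486) = -311121/102846 = -311121*1/102846 = -103707/34282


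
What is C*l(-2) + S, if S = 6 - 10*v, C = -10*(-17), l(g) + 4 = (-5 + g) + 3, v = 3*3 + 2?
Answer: -1464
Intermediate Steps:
v = 11 (v = 9 + 2 = 11)
l(g) = -6 + g (l(g) = -4 + ((-5 + g) + 3) = -4 + (-2 + g) = -6 + g)
C = 170
S = -104 (S = 6 - 10*11 = 6 - 110 = -104)
C*l(-2) + S = 170*(-6 - 2) - 104 = 170*(-8) - 104 = -1360 - 104 = -1464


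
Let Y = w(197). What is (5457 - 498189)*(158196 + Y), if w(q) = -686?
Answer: -77610217320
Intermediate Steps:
Y = -686
(5457 - 498189)*(158196 + Y) = (5457 - 498189)*(158196 - 686) = -492732*157510 = -77610217320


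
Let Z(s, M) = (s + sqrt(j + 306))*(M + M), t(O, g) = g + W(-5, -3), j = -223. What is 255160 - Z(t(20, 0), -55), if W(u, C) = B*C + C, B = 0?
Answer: 254830 + 110*sqrt(83) ≈ 2.5583e+5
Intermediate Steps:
W(u, C) = C (W(u, C) = 0*C + C = 0 + C = C)
t(O, g) = -3 + g (t(O, g) = g - 3 = -3 + g)
Z(s, M) = 2*M*(s + sqrt(83)) (Z(s, M) = (s + sqrt(-223 + 306))*(M + M) = (s + sqrt(83))*(2*M) = 2*M*(s + sqrt(83)))
255160 - Z(t(20, 0), -55) = 255160 - 2*(-55)*((-3 + 0) + sqrt(83)) = 255160 - 2*(-55)*(-3 + sqrt(83)) = 255160 - (330 - 110*sqrt(83)) = 255160 + (-330 + 110*sqrt(83)) = 254830 + 110*sqrt(83)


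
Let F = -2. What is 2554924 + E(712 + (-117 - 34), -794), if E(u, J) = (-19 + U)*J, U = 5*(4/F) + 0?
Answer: 2577950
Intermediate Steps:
U = -10 (U = 5*(4/(-2)) + 0 = 5*(4*(-1/2)) + 0 = 5*(-2) + 0 = -10 + 0 = -10)
E(u, J) = -29*J (E(u, J) = (-19 - 10)*J = -29*J)
2554924 + E(712 + (-117 - 34), -794) = 2554924 - 29*(-794) = 2554924 + 23026 = 2577950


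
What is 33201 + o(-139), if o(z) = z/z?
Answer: 33202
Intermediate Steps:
o(z) = 1
33201 + o(-139) = 33201 + 1 = 33202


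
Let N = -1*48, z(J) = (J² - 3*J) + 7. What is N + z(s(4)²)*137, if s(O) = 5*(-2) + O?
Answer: 163667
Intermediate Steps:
s(O) = -10 + O
z(J) = 7 + J² - 3*J
N = -48
N + z(s(4)²)*137 = -48 + (7 + ((-10 + 4)²)² - 3*(-10 + 4)²)*137 = -48 + (7 + ((-6)²)² - 3*(-6)²)*137 = -48 + (7 + 36² - 3*36)*137 = -48 + (7 + 1296 - 108)*137 = -48 + 1195*137 = -48 + 163715 = 163667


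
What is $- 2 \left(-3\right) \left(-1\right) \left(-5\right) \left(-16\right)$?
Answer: $-480$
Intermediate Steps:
$- 2 \left(-3\right) \left(-1\right) \left(-5\right) \left(-16\right) = - 2 \cdot 3 \left(-5\right) \left(-16\right) = \left(-2\right) \left(-15\right) \left(-16\right) = 30 \left(-16\right) = -480$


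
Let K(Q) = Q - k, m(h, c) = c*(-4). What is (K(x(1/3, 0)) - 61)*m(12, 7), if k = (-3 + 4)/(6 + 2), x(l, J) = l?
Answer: 10213/6 ≈ 1702.2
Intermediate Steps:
k = ⅛ (k = 1/8 = 1*(⅛) = ⅛ ≈ 0.12500)
m(h, c) = -4*c
K(Q) = -⅛ + Q (K(Q) = Q - 1*⅛ = Q - ⅛ = -⅛ + Q)
(K(x(1/3, 0)) - 61)*m(12, 7) = ((-⅛ + 1/3) - 61)*(-4*7) = ((-⅛ + ⅓) - 61)*(-28) = (5/24 - 61)*(-28) = -1459/24*(-28) = 10213/6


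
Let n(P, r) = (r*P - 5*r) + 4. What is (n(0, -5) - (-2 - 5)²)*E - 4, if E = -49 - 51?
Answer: 1996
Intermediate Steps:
E = -100
n(P, r) = 4 - 5*r + P*r (n(P, r) = (P*r - 5*r) + 4 = (-5*r + P*r) + 4 = 4 - 5*r + P*r)
(n(0, -5) - (-2 - 5)²)*E - 4 = ((4 - 5*(-5) + 0*(-5)) - (-2 - 5)²)*(-100) - 4 = ((4 + 25 + 0) - 1*(-7)²)*(-100) - 4 = (29 - 1*49)*(-100) - 4 = (29 - 49)*(-100) - 4 = -20*(-100) - 4 = 2000 - 4 = 1996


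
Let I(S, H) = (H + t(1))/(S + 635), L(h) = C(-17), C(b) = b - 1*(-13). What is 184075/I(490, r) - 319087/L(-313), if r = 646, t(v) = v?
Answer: 1034786789/2588 ≈ 3.9984e+5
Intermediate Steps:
C(b) = 13 + b (C(b) = b + 13 = 13 + b)
L(h) = -4 (L(h) = 13 - 17 = -4)
I(S, H) = (1 + H)/(635 + S) (I(S, H) = (H + 1)/(S + 635) = (1 + H)/(635 + S))
184075/I(490, r) - 319087/L(-313) = 184075/(((1 + 646)/(635 + 490))) - 319087/(-4) = 184075/((647/1125)) - 319087*(-¼) = 184075/(((1/1125)*647)) + 319087/4 = 184075/(647/1125) + 319087/4 = 184075*(1125/647) + 319087/4 = 207084375/647 + 319087/4 = 1034786789/2588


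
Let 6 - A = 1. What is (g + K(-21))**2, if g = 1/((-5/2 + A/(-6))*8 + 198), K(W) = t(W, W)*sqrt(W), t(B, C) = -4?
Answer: (3 - 2056*I*sqrt(21))**2/264196 ≈ -336.0 - 0.21397*I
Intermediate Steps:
A = 5 (A = 6 - 1*1 = 6 - 1 = 5)
K(W) = -4*sqrt(W)
g = 3/514 (g = 1/((-5/2 + 5/(-6))*8 + 198) = 1/((-5*1/2 + 5*(-1/6))*8 + 198) = 1/((-5/2 - 5/6)*8 + 198) = 1/(-10/3*8 + 198) = 1/(-80/3 + 198) = 1/(514/3) = 3/514 ≈ 0.0058366)
(g + K(-21))**2 = (3/514 - 4*I*sqrt(21))**2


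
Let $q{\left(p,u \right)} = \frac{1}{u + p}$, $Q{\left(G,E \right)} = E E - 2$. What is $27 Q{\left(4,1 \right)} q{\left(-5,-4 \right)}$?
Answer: $3$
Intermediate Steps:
$Q{\left(G,E \right)} = -2 + E^{2}$ ($Q{\left(G,E \right)} = E^{2} - 2 = -2 + E^{2}$)
$q{\left(p,u \right)} = \frac{1}{p + u}$
$27 Q{\left(4,1 \right)} q{\left(-5,-4 \right)} = \frac{27 \left(-2 + 1^{2}\right)}{-5 - 4} = \frac{27 \left(-2 + 1\right)}{-9} = 27 \left(-1\right) \left(- \frac{1}{9}\right) = \left(-27\right) \left(- \frac{1}{9}\right) = 3$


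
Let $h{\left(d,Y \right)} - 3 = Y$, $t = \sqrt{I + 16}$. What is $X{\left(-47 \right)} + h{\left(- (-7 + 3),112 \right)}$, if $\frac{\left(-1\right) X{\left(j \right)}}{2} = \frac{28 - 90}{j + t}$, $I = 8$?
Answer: $\frac{245447}{2185} - \frac{248 \sqrt{6}}{2185} \approx 112.05$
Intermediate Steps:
$t = 2 \sqrt{6}$ ($t = \sqrt{8 + 16} = \sqrt{24} = 2 \sqrt{6} \approx 4.899$)
$X{\left(j \right)} = \frac{124}{j + 2 \sqrt{6}}$ ($X{\left(j \right)} = - 2 \frac{28 - 90}{j + 2 \sqrt{6}} = - 2 \left(- \frac{62}{j + 2 \sqrt{6}}\right) = \frac{124}{j + 2 \sqrt{6}}$)
$h{\left(d,Y \right)} = 3 + Y$
$X{\left(-47 \right)} + h{\left(- (-7 + 3),112 \right)} = \frac{124}{-47 + 2 \sqrt{6}} + \left(3 + 112\right) = \frac{124}{-47 + 2 \sqrt{6}} + 115 = 115 + \frac{124}{-47 + 2 \sqrt{6}}$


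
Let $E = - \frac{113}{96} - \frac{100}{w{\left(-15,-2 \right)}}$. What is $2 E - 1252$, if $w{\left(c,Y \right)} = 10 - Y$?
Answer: $- \frac{61009}{48} \approx -1271.0$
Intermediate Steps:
$E = - \frac{913}{96}$ ($E = - \frac{113}{96} - \frac{100}{10 - -2} = \left(-113\right) \frac{1}{96} - \frac{100}{10 + 2} = - \frac{113}{96} - \frac{100}{12} = - \frac{113}{96} - \frac{25}{3} = - \frac{913}{96} \approx -9.5104$)
$2 E - 1252 = 2 \left(- \frac{913}{96}\right) - 1252 = - \frac{913}{48} - 1252 = - \frac{61009}{48}$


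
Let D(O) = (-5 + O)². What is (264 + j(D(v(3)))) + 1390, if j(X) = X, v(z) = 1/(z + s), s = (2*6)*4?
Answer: 4366570/2601 ≈ 1678.8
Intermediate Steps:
s = 48 (s = 12*4 = 48)
v(z) = 1/(48 + z) (v(z) = 1/(z + 48) = 1/(48 + z))
(264 + j(D(v(3)))) + 1390 = (264 + (-5 + 1/(48 + 3))²) + 1390 = (264 + (-5 + 1/51)²) + 1390 = (264 + (-254/51)²) + 1390 = (264 + 64516/2601) + 1390 = 751180/2601 + 1390 = 4366570/2601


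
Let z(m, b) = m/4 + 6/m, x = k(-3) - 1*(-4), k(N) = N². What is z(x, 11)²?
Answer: 37249/2704 ≈ 13.776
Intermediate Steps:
x = 13 (x = (-3)² - 1*(-4) = 9 + 4 = 13)
z(m, b) = 6/m + m/4 (z(m, b) = m*(¼) + 6/m = m/4 + 6/m = 6/m + m/4)
z(x, 11)² = (6/13 + (¼)*13)² = (6*(1/13) + 13/4)² = (6/13 + 13/4)² = (193/52)² = 37249/2704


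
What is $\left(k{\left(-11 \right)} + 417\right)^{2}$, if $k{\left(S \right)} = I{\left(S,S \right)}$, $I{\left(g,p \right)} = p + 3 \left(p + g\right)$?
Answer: $115600$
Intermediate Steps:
$I{\left(g,p \right)} = 3 g + 4 p$ ($I{\left(g,p \right)} = p + 3 \left(g + p\right) = p + \left(3 g + 3 p\right) = 3 g + 4 p$)
$k{\left(S \right)} = 7 S$ ($k{\left(S \right)} = 3 S + 4 S = 7 S$)
$\left(k{\left(-11 \right)} + 417\right)^{2} = \left(7 \left(-11\right) + 417\right)^{2} = \left(-77 + 417\right)^{2} = 340^{2} = 115600$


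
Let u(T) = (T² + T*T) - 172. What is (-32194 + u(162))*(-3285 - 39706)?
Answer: -865064902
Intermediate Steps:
u(T) = -172 + 2*T² (u(T) = (T² + T²) - 172 = 2*T² - 172 = -172 + 2*T²)
(-32194 + u(162))*(-3285 - 39706) = (-32194 + (-172 + 2*162²))*(-3285 - 39706) = (-32194 + (-172 + 2*26244))*(-42991) = (-32194 + (-172 + 52488))*(-42991) = (-32194 + 52316)*(-42991) = 20122*(-42991) = -865064902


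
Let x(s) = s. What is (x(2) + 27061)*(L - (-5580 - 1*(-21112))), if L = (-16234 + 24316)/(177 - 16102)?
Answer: -6694173290466/15925 ≈ -4.2036e+8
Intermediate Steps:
L = -8082/15925 (L = 8082/(-15925) = 8082*(-1/15925) = -8082/15925 ≈ -0.50750)
(x(2) + 27061)*(L - (-5580 - 1*(-21112))) = (2 + 27061)*(-8082/15925 - (-5580 - 1*(-21112))) = 27063*(-8082/15925 - (-5580 + 21112)) = 27063*(-8082/15925 - 1*15532) = 27063*(-8082/15925 - 15532) = 27063*(-247355182/15925) = -6694173290466/15925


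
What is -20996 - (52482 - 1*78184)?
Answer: 4706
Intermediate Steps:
-20996 - (52482 - 1*78184) = -20996 - (52482 - 78184) = -20996 - 1*(-25702) = -20996 + 25702 = 4706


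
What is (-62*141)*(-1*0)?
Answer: 0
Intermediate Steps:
(-62*141)*(-1*0) = -8742*0 = 0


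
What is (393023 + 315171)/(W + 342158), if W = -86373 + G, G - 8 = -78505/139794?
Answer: 99001272036/35758248137 ≈ 2.7686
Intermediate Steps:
G = 1039847/139794 (G = 8 - 78505/139794 = 1039847/139794 ≈ 7.4384)
W = -12073387315/139794 (W = -86373 + 1039847/139794 = -12073387315/139794 ≈ -86366.)
(393023 + 315171)/(W + 342158) = (393023 + 315171)/(-12073387315/139794 + 342158) = 708194/(35758248137/139794) = 708194*(139794/35758248137) = 99001272036/35758248137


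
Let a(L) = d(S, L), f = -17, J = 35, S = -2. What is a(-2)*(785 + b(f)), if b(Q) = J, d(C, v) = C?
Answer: -1640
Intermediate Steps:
b(Q) = 35
a(L) = -2
a(-2)*(785 + b(f)) = -2*(785 + 35) = -2*820 = -1640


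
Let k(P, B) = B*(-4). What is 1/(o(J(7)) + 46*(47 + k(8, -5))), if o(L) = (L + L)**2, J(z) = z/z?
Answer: 1/3086 ≈ 0.00032404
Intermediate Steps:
k(P, B) = -4*B
J(z) = 1
o(L) = 4*L**2 (o(L) = (2*L)**2 = 4*L**2)
1/(o(J(7)) + 46*(47 + k(8, -5))) = 1/(4*1**2 + 46*(47 - 4*(-5))) = 1/(4*1 + 46*(47 + 20)) = 1/(4 + 46*67) = 1/(4 + 3082) = 1/3086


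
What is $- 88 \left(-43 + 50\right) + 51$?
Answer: $-565$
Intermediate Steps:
$- 88 \left(-43 + 50\right) + 51 = \left(-88\right) 7 + 51 = -616 + 51 = -565$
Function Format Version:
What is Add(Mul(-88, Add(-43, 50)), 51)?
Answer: -565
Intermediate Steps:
Add(Mul(-88, Add(-43, 50)), 51) = Add(Mul(-88, 7), 51) = Add(-616, 51) = -565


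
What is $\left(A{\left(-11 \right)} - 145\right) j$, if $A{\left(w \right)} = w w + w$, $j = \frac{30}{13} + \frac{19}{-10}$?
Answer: $- \frac{371}{26} \approx -14.269$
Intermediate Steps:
$j = \frac{53}{130}$ ($j = 30 \cdot \frac{1}{13} + 19 \left(- \frac{1}{10}\right) = \frac{30}{13} - \frac{19}{10} = \frac{53}{130} \approx 0.40769$)
$A{\left(w \right)} = w + w^{2}$ ($A{\left(w \right)} = w^{2} + w = w + w^{2}$)
$\left(A{\left(-11 \right)} - 145\right) j = \left(- 11 \left(1 - 11\right) - 145\right) \frac{53}{130} = \left(\left(-11\right) \left(-10\right) - 145\right) \frac{53}{130} = \left(110 - 145\right) \frac{53}{130} = \left(-35\right) \frac{53}{130} = - \frac{371}{26}$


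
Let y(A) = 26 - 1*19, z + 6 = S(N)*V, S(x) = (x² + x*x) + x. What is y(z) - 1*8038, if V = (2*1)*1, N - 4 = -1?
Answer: -8031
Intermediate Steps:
N = 3 (N = 4 - 1 = 3)
V = 2 (V = 2*1 = 2)
S(x) = x + 2*x² (S(x) = (x² + x²) + x = 2*x² + x = x + 2*x²)
z = 36 (z = -6 + (3*(1 + 2*3))*2 = -6 + (3*(1 + 6))*2 = -6 + (3*7)*2 = -6 + 21*2 = -6 + 42 = 36)
y(A) = 7 (y(A) = 26 - 19 = 7)
y(z) - 1*8038 = 7 - 1*8038 = 7 - 8038 = -8031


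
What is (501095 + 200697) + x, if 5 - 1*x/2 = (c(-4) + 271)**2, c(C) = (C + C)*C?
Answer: 518184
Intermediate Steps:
c(C) = 2*C**2 (c(C) = (2*C)*C = 2*C**2)
x = -183608 (x = 10 - 2*(2*(-4)**2 + 271)**2 = 10 - 2*(2*16 + 271)**2 = 10 - 2*(32 + 271)**2 = 10 - 2*303**2 = 10 - 2*91809 = 10 - 183618 = -183608)
(501095 + 200697) + x = (501095 + 200697) - 183608 = 701792 - 183608 = 518184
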